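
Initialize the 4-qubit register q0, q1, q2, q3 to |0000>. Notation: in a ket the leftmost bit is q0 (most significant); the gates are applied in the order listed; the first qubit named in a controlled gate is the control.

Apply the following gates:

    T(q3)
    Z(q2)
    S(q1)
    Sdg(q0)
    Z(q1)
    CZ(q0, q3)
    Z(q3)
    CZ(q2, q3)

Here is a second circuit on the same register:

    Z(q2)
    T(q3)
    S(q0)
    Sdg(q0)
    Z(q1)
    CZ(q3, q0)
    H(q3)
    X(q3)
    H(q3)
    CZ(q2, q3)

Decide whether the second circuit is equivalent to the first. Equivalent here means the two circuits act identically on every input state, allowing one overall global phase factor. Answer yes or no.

No: there is an input state on which the two circuits produce genuinely different outputs (not merely differing by a phase).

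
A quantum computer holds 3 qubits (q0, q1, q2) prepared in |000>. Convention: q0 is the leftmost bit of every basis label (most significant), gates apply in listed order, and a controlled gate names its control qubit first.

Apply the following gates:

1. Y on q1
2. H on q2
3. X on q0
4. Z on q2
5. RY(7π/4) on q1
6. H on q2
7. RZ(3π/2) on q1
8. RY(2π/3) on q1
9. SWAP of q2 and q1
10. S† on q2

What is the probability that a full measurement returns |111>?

A full measurement returns |111> with probability 1/2 - sqrt(2)/8.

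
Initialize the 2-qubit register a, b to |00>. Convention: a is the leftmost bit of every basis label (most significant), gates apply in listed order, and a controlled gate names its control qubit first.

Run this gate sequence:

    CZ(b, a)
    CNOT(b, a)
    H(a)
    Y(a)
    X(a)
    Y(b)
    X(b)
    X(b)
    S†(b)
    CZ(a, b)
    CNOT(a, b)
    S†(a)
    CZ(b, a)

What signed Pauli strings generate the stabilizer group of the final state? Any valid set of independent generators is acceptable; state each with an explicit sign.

The final state is stabilized by the group generated by +XY, -ZZ; other independent generating sets are equally valid.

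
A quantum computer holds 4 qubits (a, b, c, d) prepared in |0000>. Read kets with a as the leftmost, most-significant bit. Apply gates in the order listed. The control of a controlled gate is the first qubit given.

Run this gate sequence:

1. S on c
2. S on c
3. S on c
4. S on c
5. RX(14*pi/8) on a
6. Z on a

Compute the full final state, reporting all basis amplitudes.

After the circuit, the state carries amplitude -sqrt(sqrt(2) + 2)/2 on |0000>, I*sqrt(2 - sqrt(2))/2 on |1000>, and 0 on every other basis state. Key observation: gates 1-4 undo each other exactly, leaving only the rest of the circuit to track.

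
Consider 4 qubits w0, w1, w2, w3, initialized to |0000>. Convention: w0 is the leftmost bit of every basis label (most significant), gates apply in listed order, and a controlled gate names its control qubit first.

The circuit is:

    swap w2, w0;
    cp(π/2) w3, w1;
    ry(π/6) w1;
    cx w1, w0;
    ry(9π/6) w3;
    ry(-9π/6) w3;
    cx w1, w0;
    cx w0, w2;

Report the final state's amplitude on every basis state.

After the circuit, the state carries amplitude sqrt(2)/4 + sqrt(6)/4 on |0000>, -sqrt(2)/4 + sqrt(6)/4 on |0100>, and 0 on every other basis state. Key observation: the block from step 4 through step 7 cancels to the identity and can be dropped.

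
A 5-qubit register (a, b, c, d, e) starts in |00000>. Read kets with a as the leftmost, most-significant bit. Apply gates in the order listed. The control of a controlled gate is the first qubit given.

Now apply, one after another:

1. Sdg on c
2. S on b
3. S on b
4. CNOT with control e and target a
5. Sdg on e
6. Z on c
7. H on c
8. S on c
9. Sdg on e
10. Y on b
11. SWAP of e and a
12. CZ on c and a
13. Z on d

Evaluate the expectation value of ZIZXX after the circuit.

In the final state, ZIZXX has expectation 0.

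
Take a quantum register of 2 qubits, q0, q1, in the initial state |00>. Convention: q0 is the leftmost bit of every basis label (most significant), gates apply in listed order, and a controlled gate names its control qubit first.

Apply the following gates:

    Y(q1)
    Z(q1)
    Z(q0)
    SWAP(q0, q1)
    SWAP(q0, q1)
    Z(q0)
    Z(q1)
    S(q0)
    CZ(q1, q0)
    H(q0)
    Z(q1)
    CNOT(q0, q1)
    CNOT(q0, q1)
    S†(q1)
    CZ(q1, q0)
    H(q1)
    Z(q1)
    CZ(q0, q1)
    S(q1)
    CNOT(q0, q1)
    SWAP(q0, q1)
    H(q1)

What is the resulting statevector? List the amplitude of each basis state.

The resulting statevector has amplitude sqrt(2)*(-1 - I)/4 on |00>, sqrt(2)*(-1 + I)/4 on |01>, sqrt(2)*(1 - I)/4 on |10>, sqrt(2)*(-1 - I)/4 on |11>.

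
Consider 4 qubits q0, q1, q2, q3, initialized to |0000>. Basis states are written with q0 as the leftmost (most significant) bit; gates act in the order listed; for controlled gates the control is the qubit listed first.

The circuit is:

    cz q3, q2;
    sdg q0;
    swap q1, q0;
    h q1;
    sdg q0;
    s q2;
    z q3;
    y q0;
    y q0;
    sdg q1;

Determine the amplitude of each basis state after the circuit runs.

The resulting statevector has amplitude sqrt(2)/2 on |0000>, -sqrt(2)*I/2 on |0100>, and 0 on every other basis state.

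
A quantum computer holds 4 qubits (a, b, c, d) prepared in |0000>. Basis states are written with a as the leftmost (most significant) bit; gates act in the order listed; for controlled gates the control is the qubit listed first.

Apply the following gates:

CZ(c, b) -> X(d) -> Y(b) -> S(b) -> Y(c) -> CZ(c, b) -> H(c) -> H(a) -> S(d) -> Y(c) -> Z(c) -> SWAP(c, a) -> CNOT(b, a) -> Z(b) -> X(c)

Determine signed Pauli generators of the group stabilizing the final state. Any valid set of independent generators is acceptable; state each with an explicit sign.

The final state is stabilized by the group generated by -XIII, +IIXI, -IZII, -IIIZ; other independent generating sets are equally valid.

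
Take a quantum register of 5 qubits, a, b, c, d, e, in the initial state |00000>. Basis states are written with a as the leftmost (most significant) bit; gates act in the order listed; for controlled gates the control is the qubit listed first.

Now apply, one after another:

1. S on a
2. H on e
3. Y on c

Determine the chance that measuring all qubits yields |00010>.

The probability of measuring |00010> is 0.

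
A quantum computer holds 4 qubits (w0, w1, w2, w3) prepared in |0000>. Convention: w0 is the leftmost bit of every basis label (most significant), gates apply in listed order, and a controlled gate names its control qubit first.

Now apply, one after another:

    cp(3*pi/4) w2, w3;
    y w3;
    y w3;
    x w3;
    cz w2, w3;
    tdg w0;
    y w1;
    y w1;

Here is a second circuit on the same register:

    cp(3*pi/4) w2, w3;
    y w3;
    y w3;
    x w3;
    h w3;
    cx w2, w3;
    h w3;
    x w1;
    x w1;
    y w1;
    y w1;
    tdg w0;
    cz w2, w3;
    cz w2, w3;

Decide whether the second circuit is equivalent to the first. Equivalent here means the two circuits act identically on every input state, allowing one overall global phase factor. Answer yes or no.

Yes: on every input state the two circuits agree up to one overall phase factor.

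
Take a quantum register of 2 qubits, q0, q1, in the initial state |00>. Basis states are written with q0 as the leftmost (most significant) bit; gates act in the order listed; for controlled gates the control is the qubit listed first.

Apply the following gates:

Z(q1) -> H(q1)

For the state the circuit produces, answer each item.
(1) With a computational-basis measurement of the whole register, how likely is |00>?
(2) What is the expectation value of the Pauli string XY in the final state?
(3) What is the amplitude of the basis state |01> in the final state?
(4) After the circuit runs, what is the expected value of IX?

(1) A full measurement returns |00> with probability 1/2.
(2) The expectation value of XY is 0.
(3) |01> carries amplitude sqrt(2)/2 in the final state.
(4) In the final state, IX has expectation 1.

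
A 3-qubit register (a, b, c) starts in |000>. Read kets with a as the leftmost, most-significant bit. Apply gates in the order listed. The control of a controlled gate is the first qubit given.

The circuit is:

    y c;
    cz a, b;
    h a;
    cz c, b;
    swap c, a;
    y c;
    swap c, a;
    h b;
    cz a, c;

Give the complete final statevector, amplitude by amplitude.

After the circuit, the state carries amplitude 0 on |000>, 1/2 on |001>, 0 on |010>, 1/2 on |011>, 0 on |100>, 1/2 on |101>, 0 on |110>, 1/2 on |111>.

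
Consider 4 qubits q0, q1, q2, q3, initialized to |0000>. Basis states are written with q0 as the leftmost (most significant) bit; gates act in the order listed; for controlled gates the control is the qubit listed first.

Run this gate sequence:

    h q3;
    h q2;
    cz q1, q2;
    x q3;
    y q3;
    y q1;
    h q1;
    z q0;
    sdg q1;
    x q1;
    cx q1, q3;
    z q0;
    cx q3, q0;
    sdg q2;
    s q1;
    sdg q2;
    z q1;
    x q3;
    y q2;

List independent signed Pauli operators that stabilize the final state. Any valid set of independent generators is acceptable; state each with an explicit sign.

The stabilizer group can be generated by -XIIX, +IXII, +IIXI, -ZIIZ, among other valid generating sets.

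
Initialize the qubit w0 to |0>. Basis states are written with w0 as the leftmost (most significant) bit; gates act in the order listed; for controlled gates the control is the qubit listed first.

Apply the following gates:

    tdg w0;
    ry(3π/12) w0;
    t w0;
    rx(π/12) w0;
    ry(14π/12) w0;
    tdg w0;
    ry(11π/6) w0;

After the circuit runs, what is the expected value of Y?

In the final state, Y has expectation 1/16 + sqrt(6)/16 + 3*sqrt(2)/16 + 3*sqrt(3)/16.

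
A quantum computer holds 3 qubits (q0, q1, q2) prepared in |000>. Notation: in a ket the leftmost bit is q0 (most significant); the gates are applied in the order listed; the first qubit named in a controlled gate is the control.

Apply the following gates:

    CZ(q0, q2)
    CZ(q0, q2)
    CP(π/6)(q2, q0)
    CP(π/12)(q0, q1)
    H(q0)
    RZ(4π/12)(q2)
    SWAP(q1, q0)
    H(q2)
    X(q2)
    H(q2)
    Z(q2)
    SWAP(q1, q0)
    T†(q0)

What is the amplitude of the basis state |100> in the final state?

The amplitude on |100> is -sqrt(2)*exp(7*I*pi/12)/2. Key observation: the block from step 8 through step 11 cancels to the identity and can be dropped.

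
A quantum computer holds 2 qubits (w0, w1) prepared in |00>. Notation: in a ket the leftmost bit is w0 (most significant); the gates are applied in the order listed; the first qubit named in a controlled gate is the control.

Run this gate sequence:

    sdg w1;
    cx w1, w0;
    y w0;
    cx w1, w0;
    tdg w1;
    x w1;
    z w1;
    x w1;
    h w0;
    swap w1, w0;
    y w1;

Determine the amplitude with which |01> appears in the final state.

|01> carries amplitude sqrt(2)/2 in the final state.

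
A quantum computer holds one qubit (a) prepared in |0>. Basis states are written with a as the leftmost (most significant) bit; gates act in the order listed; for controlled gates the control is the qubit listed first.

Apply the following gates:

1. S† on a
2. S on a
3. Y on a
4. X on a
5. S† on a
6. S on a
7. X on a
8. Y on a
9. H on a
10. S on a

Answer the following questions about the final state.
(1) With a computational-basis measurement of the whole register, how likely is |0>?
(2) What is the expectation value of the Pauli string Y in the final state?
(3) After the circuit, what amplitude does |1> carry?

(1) A full measurement returns |0> with probability 1/2.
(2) The observable Y averages to 1.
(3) |1> carries amplitude sqrt(2)*I/2 in the final state.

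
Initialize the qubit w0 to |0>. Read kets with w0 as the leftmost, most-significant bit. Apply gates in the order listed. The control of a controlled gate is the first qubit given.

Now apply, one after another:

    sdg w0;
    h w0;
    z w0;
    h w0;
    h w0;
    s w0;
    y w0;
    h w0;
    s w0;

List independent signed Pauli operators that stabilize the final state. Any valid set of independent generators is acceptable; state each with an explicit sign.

The final state is stabilized by the group generated by -X; other independent generating sets are equally valid.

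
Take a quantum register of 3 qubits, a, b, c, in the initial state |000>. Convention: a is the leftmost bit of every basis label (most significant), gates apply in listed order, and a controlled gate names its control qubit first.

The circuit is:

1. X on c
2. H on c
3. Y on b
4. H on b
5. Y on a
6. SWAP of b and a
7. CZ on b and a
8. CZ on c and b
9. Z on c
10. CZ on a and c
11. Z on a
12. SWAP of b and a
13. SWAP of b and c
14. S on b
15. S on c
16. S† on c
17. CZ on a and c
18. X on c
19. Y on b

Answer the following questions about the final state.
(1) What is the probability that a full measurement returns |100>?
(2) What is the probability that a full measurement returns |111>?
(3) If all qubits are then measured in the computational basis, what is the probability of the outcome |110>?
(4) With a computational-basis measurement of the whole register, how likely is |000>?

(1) Outcome |100> occurs with probability 1/4. Key observation: the block from step 15 through step 16 cancels to the identity and can be dropped.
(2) Outcome |111> occurs with probability 1/4.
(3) The probability of measuring |110> is 1/4.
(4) A full measurement returns |000> with probability 0.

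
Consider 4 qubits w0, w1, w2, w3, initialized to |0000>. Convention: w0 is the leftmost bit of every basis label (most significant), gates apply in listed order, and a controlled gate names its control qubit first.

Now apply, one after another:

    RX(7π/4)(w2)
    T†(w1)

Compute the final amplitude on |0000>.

|0000> carries amplitude -sqrt(sqrt(2) + 2)/2 in the final state.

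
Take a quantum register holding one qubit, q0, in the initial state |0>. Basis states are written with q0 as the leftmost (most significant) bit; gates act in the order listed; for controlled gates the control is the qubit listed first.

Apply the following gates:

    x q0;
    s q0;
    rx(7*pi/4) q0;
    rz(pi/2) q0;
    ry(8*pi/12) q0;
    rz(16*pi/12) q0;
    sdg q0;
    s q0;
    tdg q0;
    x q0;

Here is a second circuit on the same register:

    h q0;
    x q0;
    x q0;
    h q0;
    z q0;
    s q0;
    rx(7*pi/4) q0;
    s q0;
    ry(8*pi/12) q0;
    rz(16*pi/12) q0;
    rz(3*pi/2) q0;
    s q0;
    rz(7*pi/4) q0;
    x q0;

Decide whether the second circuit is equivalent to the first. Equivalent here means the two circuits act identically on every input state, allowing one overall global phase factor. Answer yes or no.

No — the two circuits implement different unitaries, even allowing a global phase.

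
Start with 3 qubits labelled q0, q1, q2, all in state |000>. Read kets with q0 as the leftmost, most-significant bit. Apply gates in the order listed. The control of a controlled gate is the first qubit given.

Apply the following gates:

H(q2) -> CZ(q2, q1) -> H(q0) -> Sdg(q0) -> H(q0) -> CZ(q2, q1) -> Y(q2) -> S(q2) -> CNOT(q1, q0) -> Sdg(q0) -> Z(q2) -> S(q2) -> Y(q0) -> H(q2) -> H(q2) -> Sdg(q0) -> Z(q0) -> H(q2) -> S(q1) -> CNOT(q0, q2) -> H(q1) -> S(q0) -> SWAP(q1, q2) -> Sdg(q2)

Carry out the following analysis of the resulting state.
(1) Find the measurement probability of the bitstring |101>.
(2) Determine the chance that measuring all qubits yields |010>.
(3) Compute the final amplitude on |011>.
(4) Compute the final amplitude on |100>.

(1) Outcome |101> occurs with probability 1/4. Key observation: gates 14-15 undo each other exactly, leaving only the rest of the circuit to track.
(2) Outcome |010> occurs with probability 1/4.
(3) The amplitude on |011> is sqrt(2)*(1 + I)/4.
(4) The final state's coefficient on |100> equals sqrt(2)*(-1 + I)/4.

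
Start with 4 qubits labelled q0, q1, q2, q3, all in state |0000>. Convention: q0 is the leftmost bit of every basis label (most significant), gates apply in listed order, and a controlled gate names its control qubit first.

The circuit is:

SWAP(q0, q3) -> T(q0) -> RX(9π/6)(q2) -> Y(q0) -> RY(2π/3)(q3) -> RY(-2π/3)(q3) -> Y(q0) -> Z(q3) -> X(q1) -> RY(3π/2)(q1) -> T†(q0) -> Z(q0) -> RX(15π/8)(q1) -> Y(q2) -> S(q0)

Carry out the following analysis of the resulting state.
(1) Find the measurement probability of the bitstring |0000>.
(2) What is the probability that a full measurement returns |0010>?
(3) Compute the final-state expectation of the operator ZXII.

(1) The probability of measuring |0000> is 1/4. Key observation: steps 4-7 multiply out to the identity, so the circuit reduces to the remaining gates.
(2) The probability of measuring |0010> is 1/4.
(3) The expectation value of ZXII is 1.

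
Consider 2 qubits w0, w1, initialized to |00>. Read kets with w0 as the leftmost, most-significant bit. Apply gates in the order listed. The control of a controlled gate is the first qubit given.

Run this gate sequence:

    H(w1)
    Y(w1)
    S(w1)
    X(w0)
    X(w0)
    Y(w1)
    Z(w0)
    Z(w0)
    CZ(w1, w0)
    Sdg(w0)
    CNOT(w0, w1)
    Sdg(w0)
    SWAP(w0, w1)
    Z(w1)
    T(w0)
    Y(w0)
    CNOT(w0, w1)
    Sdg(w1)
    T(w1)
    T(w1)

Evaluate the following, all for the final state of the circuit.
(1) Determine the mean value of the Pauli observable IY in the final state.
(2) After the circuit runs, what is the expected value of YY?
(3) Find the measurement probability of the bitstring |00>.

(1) The expectation value of IY is 0.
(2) In the final state, YY has expectation sqrt(2)/2.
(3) The probability of measuring |00> is 1/2.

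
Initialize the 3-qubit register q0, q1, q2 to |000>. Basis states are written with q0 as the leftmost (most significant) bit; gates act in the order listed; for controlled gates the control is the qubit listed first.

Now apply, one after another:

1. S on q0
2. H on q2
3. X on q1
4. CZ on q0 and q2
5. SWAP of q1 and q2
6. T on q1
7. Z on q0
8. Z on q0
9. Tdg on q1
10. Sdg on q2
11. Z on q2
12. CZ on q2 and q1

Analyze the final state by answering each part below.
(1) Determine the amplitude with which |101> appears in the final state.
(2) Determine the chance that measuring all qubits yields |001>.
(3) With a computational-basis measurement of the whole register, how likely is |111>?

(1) |101> carries amplitude 0 in the final state. Key observation: steps 6-9 multiply out to the identity, so the circuit reduces to the remaining gates.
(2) The probability of measuring |001> is 1/2.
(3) A full measurement returns |111> with probability 0.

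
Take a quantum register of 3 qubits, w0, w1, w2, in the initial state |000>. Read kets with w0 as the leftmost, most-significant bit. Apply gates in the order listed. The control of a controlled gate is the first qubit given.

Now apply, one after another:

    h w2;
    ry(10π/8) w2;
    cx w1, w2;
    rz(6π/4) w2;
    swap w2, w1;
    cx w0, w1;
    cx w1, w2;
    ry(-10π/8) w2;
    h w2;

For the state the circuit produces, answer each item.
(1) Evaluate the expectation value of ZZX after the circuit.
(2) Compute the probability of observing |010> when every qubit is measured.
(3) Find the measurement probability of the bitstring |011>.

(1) In the final state, ZZX has expectation -sqrt(2)/2.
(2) The probability of measuring |010> is 3/8 - sqrt(2)/4.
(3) Outcome |011> occurs with probability 1/8.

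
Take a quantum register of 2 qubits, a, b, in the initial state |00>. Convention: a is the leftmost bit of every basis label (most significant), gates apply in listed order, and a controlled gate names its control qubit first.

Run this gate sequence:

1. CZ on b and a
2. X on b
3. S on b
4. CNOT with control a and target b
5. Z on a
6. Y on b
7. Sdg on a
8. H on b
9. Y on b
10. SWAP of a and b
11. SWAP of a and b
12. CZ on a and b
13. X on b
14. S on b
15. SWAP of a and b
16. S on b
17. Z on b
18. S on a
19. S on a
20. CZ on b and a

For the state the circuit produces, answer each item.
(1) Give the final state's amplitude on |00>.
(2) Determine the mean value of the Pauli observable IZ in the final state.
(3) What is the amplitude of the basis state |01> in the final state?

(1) The final state's coefficient on |00> equals sqrt(2)*I/2. Key observation: steps 10-11 multiply out to the identity, so the circuit reduces to the remaining gates.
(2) The expectation value of IZ is 1.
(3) The amplitude on |01> is 0.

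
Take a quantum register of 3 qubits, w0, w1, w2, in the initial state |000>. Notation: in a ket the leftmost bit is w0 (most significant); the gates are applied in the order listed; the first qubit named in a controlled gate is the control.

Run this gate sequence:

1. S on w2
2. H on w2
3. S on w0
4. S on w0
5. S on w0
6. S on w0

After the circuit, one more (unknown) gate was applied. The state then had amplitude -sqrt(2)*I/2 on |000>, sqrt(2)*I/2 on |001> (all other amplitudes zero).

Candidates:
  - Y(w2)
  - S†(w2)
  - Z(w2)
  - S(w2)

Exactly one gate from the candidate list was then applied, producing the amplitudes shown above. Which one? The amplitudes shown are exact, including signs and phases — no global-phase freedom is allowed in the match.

The unique candidate consistent with the amplitudes is Y(w2).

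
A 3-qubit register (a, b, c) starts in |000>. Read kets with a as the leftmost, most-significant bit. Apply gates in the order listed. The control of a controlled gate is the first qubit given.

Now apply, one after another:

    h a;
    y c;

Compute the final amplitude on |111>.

The amplitude on |111> is 0.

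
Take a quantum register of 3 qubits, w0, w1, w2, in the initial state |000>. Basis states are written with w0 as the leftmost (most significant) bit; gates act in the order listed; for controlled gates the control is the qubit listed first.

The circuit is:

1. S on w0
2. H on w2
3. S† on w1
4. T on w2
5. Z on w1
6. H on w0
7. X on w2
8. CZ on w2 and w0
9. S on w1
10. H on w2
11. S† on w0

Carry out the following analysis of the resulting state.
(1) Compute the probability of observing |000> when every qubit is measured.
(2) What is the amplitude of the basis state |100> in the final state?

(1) A full measurement returns |000> with probability sqrt(2)/8 + 1/4.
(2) The final state's coefficient on |100> equals sqrt(2)*(-exp(3*I*pi/4) + I)/4.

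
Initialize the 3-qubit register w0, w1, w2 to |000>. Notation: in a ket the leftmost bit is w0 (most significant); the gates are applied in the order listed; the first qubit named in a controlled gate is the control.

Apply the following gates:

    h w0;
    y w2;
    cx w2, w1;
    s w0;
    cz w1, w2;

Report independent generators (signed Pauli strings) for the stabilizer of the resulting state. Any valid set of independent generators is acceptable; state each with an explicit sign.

The stabilizer group can be generated by +YII, -IZI, -IIZ, among other valid generating sets.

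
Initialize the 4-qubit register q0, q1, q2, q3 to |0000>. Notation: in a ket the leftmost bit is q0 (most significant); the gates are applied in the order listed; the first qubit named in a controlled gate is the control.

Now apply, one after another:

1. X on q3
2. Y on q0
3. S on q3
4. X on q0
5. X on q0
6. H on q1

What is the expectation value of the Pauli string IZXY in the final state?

The observable IZXY averages to 0. Key observation: steps 4-5 multiply out to the identity, so the circuit reduces to the remaining gates.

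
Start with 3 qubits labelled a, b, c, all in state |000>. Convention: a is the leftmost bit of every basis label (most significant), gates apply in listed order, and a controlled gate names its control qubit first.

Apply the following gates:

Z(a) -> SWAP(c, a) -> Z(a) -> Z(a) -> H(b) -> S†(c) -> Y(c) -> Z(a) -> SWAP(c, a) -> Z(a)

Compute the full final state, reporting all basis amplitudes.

After the circuit, the state carries amplitude -sqrt(2)*I/2 on |100>, -sqrt(2)*I/2 on |110>, and 0 on every other basis state.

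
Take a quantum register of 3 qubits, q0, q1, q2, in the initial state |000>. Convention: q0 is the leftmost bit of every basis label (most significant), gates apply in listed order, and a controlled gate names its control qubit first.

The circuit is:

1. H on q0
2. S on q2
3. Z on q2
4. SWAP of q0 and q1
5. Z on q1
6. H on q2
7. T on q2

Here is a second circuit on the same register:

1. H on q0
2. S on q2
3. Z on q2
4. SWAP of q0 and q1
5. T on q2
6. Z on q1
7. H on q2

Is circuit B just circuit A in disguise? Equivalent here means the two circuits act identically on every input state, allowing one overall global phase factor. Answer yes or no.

No, they are not equivalent — no single phase factor reconciles the two unitaries.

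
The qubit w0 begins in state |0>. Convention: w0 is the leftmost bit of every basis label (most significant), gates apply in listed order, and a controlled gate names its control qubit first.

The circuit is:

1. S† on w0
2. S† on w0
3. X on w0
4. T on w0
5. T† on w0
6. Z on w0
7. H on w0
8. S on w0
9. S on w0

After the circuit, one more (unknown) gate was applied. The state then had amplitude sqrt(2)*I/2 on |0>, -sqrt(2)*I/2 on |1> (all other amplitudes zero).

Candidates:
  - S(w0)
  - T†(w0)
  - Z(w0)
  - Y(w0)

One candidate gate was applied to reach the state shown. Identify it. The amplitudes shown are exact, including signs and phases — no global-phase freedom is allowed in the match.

The applied gate was Y(w0).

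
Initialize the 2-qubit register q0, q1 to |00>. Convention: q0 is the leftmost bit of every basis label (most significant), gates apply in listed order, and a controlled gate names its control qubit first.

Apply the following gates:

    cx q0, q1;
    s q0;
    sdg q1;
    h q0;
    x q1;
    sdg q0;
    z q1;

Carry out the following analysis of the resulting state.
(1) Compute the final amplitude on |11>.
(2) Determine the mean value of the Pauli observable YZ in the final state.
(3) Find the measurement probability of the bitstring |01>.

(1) The amplitude on |11> is sqrt(2)*I/2.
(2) The expectation value of YZ is 1.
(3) A full measurement returns |01> with probability 1/2.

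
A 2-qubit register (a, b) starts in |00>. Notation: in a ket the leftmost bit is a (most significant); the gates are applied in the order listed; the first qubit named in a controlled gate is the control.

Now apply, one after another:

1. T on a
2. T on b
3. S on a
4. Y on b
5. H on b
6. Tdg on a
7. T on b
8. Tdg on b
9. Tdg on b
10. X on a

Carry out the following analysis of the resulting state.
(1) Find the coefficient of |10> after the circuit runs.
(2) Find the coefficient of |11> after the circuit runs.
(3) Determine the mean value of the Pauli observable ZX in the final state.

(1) The amplitude on |10> is sqrt(2)*I/2.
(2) |11> carries amplitude -sqrt(2)*exp(I*pi/4)/2 in the final state.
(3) In the final state, ZX has expectation sqrt(2)/2.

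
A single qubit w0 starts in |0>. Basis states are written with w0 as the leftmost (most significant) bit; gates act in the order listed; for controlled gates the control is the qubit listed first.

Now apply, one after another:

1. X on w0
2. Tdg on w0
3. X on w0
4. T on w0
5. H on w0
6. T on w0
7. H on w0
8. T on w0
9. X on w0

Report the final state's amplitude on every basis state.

The resulting statevector has amplitude 1/2 - exp(I*pi/4)/2 on |0>, 1/2 - exp(3*I*pi/4)/2 on |1>.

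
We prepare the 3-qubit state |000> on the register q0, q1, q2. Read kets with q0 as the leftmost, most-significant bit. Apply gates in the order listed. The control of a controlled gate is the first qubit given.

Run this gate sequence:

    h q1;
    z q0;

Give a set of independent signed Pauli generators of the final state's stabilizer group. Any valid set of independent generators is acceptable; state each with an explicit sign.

One valid set of independent stabilizer generators is +IXI, +ZII, +IIZ (any independent generating set of the same group is equally correct).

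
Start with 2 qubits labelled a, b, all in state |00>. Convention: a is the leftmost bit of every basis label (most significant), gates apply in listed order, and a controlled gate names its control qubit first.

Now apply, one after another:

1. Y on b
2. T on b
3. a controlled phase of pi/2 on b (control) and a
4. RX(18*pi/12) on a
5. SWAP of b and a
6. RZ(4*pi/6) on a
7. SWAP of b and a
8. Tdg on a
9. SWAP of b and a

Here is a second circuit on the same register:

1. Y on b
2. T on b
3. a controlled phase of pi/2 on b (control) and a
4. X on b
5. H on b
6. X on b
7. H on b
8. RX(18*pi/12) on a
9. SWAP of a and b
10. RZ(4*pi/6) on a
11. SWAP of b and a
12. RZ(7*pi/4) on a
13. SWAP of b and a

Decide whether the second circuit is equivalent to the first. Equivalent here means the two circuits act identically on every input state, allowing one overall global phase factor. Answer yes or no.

No, they are not equivalent — no single phase factor reconciles the two unitaries.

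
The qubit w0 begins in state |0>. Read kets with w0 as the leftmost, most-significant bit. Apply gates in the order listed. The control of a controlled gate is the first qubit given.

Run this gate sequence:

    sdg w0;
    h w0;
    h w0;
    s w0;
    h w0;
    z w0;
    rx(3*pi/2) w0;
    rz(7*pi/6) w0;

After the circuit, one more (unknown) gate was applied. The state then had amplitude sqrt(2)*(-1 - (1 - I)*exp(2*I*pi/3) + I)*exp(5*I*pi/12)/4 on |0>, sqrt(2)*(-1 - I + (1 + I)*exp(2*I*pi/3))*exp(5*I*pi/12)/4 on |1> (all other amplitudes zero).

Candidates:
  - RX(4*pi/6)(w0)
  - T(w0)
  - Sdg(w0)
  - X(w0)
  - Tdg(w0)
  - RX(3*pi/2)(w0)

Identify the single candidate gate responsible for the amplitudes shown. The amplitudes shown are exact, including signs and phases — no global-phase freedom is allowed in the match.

The applied gate was RX(3*pi/2)(w0). Key observation: gates 1-4 undo each other exactly, leaving only the rest of the circuit to track.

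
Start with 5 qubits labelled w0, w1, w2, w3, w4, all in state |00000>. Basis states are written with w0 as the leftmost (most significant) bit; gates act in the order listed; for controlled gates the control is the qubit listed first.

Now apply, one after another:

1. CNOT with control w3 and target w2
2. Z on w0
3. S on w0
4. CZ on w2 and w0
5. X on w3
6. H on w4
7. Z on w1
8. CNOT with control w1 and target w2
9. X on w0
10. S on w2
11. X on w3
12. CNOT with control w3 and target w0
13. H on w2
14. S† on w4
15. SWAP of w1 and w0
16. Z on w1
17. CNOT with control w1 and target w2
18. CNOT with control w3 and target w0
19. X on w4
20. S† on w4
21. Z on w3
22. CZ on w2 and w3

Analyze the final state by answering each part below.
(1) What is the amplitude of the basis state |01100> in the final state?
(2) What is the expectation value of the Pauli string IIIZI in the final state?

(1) The final state's coefficient on |01100> equals I/2.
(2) In the final state, IIIZI has expectation 1.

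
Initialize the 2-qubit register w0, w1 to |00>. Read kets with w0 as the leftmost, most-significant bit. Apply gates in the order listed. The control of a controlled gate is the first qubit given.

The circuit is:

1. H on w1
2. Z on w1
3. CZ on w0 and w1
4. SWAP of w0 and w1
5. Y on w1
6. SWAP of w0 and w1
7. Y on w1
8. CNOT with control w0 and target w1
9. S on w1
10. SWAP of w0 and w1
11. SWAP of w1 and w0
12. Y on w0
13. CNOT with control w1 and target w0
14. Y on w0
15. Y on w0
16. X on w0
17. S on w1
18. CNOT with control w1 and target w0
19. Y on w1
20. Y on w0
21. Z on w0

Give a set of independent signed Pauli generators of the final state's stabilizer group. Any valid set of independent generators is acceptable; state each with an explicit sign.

One valid set of independent stabilizer generators is +IX, +ZI (any independent generating set of the same group is equally correct).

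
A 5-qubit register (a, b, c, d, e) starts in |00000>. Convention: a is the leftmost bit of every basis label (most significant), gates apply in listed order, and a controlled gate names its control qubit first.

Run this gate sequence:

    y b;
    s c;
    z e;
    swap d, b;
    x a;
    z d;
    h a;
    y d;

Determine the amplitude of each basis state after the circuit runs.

After the circuit, the state carries amplitude -sqrt(2)/2 on |00000>, sqrt(2)/2 on |10000>, and 0 on every other basis state.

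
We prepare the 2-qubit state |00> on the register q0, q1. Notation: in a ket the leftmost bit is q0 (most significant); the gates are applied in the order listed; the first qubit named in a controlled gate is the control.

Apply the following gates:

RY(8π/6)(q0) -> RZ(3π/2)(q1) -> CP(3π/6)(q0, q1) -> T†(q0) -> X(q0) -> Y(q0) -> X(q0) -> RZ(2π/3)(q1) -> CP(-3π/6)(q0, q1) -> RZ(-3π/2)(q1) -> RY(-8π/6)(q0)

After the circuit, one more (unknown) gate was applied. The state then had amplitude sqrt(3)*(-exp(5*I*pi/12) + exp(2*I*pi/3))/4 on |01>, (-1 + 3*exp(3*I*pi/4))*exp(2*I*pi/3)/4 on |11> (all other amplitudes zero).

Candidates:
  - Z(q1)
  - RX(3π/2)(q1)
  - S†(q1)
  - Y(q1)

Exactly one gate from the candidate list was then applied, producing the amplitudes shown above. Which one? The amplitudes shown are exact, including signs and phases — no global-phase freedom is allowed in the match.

The unique candidate consistent with the amplitudes is Y(q1).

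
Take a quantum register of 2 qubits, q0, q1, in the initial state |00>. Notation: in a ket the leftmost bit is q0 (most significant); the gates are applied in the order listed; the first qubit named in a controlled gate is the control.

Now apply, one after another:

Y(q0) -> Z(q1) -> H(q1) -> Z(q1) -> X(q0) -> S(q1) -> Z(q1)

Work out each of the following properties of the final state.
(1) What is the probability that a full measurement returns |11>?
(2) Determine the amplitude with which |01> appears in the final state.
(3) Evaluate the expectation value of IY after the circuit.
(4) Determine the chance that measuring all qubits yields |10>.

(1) A full measurement returns |11> with probability 0.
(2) The amplitude on |01> is -sqrt(2)/2.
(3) The expectation value of IY is 1.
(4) A full measurement returns |10> with probability 0.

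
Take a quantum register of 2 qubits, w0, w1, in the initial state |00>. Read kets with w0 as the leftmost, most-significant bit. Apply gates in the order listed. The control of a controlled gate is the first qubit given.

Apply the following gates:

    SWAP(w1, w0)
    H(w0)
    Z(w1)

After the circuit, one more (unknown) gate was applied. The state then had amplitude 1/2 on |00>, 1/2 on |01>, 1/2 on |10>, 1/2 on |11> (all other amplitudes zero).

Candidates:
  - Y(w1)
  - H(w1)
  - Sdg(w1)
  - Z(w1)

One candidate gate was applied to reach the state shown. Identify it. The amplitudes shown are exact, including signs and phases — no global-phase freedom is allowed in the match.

The applied gate was H(w1).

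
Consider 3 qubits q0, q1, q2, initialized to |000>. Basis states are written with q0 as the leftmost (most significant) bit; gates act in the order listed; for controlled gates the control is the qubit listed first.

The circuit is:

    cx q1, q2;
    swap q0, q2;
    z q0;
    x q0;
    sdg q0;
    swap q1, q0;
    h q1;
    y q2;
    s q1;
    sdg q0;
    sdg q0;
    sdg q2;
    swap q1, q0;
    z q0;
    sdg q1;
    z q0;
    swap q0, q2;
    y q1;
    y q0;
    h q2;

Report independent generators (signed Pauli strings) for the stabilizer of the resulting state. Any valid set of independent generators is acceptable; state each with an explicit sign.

The final state is stabilized by the group generated by +IIY, +ZII, -IZI; other independent generating sets are equally valid.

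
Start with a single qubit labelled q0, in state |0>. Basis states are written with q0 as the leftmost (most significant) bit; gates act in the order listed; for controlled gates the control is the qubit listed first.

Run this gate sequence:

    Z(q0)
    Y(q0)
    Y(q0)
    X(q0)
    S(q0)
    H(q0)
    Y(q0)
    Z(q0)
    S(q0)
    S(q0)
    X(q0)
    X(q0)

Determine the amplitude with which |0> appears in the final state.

The final state's coefficient on |0> equals -sqrt(2)/2.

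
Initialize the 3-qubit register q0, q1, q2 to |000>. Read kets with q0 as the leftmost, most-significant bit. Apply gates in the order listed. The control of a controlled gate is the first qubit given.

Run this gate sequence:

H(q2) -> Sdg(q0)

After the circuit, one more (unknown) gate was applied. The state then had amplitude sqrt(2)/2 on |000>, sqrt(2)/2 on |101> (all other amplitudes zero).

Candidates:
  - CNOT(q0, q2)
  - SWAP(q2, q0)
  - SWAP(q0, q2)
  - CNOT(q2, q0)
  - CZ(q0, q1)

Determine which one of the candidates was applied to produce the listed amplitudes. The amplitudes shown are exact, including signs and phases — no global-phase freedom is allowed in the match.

The unique candidate consistent with the amplitudes is CNOT(q2, q0).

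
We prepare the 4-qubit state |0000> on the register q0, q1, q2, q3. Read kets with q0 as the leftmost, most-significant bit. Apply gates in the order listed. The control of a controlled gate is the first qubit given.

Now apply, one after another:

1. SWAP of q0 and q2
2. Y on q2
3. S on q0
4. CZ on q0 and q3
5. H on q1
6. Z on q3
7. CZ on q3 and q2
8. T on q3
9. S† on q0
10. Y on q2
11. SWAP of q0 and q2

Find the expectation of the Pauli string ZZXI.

The observable ZZXI averages to 0.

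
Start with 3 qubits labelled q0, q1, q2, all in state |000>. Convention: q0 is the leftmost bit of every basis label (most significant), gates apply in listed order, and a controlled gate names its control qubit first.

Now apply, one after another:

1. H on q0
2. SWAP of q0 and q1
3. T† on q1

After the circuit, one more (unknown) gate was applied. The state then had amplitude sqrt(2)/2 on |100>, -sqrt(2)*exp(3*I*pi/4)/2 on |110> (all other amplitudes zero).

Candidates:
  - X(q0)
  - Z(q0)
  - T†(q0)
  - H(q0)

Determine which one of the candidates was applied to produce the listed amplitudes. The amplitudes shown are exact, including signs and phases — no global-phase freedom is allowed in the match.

It was X(q0) that produced the state shown.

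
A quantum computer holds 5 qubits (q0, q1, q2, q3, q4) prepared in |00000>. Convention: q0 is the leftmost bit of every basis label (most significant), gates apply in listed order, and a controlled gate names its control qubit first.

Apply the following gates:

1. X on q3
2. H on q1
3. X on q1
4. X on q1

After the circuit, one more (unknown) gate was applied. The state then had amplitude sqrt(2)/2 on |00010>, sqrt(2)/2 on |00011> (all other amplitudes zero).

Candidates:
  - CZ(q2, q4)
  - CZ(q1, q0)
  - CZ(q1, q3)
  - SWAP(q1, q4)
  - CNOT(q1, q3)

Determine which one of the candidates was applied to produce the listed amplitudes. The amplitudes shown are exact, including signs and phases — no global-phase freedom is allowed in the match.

It was SWAP(q1, q4) that produced the state shown. Key observation: steps 3-4 multiply out to the identity, so the circuit reduces to the remaining gates.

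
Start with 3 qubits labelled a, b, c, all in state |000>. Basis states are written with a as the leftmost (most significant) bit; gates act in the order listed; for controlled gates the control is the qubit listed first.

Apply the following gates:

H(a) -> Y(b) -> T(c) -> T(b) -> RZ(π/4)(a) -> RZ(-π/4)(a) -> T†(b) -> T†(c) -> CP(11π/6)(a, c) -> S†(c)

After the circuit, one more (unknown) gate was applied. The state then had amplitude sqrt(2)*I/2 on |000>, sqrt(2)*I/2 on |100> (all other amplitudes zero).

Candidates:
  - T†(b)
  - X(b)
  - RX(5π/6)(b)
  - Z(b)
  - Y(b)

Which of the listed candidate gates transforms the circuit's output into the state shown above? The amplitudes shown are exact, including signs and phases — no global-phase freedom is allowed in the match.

It was X(b) that produced the state shown. Key observation: steps 3-8 multiply out to the identity, so the circuit reduces to the remaining gates.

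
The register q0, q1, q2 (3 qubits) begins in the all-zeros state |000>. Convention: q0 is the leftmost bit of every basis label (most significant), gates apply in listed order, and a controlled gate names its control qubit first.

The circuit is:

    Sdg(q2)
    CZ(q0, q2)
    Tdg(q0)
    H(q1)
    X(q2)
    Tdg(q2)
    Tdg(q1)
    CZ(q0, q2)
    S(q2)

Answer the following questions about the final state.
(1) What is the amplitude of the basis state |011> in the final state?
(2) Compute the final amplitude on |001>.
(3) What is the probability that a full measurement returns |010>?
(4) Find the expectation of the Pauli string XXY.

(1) The amplitude on |011> is sqrt(2)/2.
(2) |001> carries amplitude sqrt(2)*exp(I*pi/4)/2 in the final state.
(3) The probability of measuring |010> is 0.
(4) In the final state, XXY has expectation 0.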